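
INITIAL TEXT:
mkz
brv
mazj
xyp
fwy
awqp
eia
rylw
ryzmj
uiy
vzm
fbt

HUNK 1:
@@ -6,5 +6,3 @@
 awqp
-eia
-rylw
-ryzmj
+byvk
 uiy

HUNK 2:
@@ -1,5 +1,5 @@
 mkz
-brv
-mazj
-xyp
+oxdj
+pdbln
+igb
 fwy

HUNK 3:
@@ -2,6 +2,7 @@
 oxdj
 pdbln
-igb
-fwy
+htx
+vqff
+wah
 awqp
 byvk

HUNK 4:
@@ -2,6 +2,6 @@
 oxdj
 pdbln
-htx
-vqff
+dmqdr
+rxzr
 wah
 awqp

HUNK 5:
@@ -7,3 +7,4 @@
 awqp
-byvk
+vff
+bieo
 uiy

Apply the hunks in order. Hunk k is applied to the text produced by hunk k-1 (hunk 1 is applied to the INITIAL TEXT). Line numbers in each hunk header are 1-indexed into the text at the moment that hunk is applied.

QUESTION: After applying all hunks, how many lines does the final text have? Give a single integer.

Hunk 1: at line 6 remove [eia,rylw,ryzmj] add [byvk] -> 10 lines: mkz brv mazj xyp fwy awqp byvk uiy vzm fbt
Hunk 2: at line 1 remove [brv,mazj,xyp] add [oxdj,pdbln,igb] -> 10 lines: mkz oxdj pdbln igb fwy awqp byvk uiy vzm fbt
Hunk 3: at line 2 remove [igb,fwy] add [htx,vqff,wah] -> 11 lines: mkz oxdj pdbln htx vqff wah awqp byvk uiy vzm fbt
Hunk 4: at line 2 remove [htx,vqff] add [dmqdr,rxzr] -> 11 lines: mkz oxdj pdbln dmqdr rxzr wah awqp byvk uiy vzm fbt
Hunk 5: at line 7 remove [byvk] add [vff,bieo] -> 12 lines: mkz oxdj pdbln dmqdr rxzr wah awqp vff bieo uiy vzm fbt
Final line count: 12

Answer: 12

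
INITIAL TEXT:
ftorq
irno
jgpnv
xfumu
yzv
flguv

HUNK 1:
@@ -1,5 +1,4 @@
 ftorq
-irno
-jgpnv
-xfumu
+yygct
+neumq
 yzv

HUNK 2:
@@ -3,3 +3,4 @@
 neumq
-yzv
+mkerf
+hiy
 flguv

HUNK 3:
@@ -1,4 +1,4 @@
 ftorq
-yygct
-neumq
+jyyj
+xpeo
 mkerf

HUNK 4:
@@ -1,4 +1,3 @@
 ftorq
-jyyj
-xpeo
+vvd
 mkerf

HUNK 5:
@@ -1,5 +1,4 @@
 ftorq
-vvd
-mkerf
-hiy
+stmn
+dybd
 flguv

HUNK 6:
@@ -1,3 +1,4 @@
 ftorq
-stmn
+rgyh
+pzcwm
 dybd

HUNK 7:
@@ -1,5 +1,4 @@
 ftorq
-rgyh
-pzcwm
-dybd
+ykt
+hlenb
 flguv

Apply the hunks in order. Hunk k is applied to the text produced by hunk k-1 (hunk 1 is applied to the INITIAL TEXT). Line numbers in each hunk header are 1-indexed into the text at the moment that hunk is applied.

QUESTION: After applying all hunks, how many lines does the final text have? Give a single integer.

Hunk 1: at line 1 remove [irno,jgpnv,xfumu] add [yygct,neumq] -> 5 lines: ftorq yygct neumq yzv flguv
Hunk 2: at line 3 remove [yzv] add [mkerf,hiy] -> 6 lines: ftorq yygct neumq mkerf hiy flguv
Hunk 3: at line 1 remove [yygct,neumq] add [jyyj,xpeo] -> 6 lines: ftorq jyyj xpeo mkerf hiy flguv
Hunk 4: at line 1 remove [jyyj,xpeo] add [vvd] -> 5 lines: ftorq vvd mkerf hiy flguv
Hunk 5: at line 1 remove [vvd,mkerf,hiy] add [stmn,dybd] -> 4 lines: ftorq stmn dybd flguv
Hunk 6: at line 1 remove [stmn] add [rgyh,pzcwm] -> 5 lines: ftorq rgyh pzcwm dybd flguv
Hunk 7: at line 1 remove [rgyh,pzcwm,dybd] add [ykt,hlenb] -> 4 lines: ftorq ykt hlenb flguv
Final line count: 4

Answer: 4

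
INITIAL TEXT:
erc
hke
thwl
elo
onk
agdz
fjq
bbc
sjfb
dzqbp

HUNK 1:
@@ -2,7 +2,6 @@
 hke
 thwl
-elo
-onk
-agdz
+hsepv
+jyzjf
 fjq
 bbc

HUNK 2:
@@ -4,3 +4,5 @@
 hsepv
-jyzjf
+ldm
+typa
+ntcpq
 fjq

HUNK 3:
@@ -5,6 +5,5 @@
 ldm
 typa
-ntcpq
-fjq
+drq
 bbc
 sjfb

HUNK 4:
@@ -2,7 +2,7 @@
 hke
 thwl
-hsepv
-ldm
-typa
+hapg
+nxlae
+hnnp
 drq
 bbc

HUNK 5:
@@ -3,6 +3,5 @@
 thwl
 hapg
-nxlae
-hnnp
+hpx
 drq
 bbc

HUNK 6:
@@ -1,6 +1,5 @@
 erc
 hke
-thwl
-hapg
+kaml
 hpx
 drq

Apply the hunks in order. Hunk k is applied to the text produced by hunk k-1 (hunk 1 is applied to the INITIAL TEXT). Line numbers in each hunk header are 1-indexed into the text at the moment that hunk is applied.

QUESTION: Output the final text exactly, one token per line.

Hunk 1: at line 2 remove [elo,onk,agdz] add [hsepv,jyzjf] -> 9 lines: erc hke thwl hsepv jyzjf fjq bbc sjfb dzqbp
Hunk 2: at line 4 remove [jyzjf] add [ldm,typa,ntcpq] -> 11 lines: erc hke thwl hsepv ldm typa ntcpq fjq bbc sjfb dzqbp
Hunk 3: at line 5 remove [ntcpq,fjq] add [drq] -> 10 lines: erc hke thwl hsepv ldm typa drq bbc sjfb dzqbp
Hunk 4: at line 2 remove [hsepv,ldm,typa] add [hapg,nxlae,hnnp] -> 10 lines: erc hke thwl hapg nxlae hnnp drq bbc sjfb dzqbp
Hunk 5: at line 3 remove [nxlae,hnnp] add [hpx] -> 9 lines: erc hke thwl hapg hpx drq bbc sjfb dzqbp
Hunk 6: at line 1 remove [thwl,hapg] add [kaml] -> 8 lines: erc hke kaml hpx drq bbc sjfb dzqbp

Answer: erc
hke
kaml
hpx
drq
bbc
sjfb
dzqbp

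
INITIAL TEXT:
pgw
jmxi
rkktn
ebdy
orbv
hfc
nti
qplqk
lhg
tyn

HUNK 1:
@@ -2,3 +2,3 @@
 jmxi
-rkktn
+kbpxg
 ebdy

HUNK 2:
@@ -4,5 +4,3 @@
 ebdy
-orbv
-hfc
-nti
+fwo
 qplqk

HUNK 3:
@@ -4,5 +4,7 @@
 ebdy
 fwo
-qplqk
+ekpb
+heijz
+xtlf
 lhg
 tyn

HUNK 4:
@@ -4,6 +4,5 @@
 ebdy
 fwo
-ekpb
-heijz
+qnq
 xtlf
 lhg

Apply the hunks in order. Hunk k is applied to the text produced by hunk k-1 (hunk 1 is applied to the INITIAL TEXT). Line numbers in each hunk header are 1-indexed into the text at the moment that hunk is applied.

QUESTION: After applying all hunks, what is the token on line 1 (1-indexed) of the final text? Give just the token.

Hunk 1: at line 2 remove [rkktn] add [kbpxg] -> 10 lines: pgw jmxi kbpxg ebdy orbv hfc nti qplqk lhg tyn
Hunk 2: at line 4 remove [orbv,hfc,nti] add [fwo] -> 8 lines: pgw jmxi kbpxg ebdy fwo qplqk lhg tyn
Hunk 3: at line 4 remove [qplqk] add [ekpb,heijz,xtlf] -> 10 lines: pgw jmxi kbpxg ebdy fwo ekpb heijz xtlf lhg tyn
Hunk 4: at line 4 remove [ekpb,heijz] add [qnq] -> 9 lines: pgw jmxi kbpxg ebdy fwo qnq xtlf lhg tyn
Final line 1: pgw

Answer: pgw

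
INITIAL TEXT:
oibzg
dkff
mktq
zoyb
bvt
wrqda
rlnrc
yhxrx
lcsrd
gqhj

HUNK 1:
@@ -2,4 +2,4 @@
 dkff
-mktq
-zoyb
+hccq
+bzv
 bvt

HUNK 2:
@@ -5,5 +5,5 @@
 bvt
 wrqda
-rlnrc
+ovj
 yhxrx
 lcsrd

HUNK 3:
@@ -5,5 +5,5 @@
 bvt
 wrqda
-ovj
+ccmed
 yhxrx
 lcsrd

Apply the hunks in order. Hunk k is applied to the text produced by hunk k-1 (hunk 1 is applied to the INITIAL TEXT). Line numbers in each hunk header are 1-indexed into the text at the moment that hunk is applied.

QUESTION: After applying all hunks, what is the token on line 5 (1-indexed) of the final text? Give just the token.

Answer: bvt

Derivation:
Hunk 1: at line 2 remove [mktq,zoyb] add [hccq,bzv] -> 10 lines: oibzg dkff hccq bzv bvt wrqda rlnrc yhxrx lcsrd gqhj
Hunk 2: at line 5 remove [rlnrc] add [ovj] -> 10 lines: oibzg dkff hccq bzv bvt wrqda ovj yhxrx lcsrd gqhj
Hunk 3: at line 5 remove [ovj] add [ccmed] -> 10 lines: oibzg dkff hccq bzv bvt wrqda ccmed yhxrx lcsrd gqhj
Final line 5: bvt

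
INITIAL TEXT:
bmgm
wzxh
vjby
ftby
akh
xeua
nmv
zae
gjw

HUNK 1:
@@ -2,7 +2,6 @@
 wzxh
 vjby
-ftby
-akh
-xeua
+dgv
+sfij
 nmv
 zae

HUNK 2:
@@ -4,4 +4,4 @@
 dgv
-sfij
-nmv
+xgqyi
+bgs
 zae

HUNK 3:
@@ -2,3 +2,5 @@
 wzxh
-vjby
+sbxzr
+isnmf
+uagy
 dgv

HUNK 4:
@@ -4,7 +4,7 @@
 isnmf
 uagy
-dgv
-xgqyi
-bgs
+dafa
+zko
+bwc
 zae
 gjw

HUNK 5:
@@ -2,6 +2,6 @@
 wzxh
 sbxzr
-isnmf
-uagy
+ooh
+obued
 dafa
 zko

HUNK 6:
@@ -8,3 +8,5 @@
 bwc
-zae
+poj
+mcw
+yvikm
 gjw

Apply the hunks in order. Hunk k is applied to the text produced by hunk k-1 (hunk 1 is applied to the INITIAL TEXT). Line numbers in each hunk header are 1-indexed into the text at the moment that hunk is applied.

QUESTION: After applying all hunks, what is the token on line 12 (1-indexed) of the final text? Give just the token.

Hunk 1: at line 2 remove [ftby,akh,xeua] add [dgv,sfij] -> 8 lines: bmgm wzxh vjby dgv sfij nmv zae gjw
Hunk 2: at line 4 remove [sfij,nmv] add [xgqyi,bgs] -> 8 lines: bmgm wzxh vjby dgv xgqyi bgs zae gjw
Hunk 3: at line 2 remove [vjby] add [sbxzr,isnmf,uagy] -> 10 lines: bmgm wzxh sbxzr isnmf uagy dgv xgqyi bgs zae gjw
Hunk 4: at line 4 remove [dgv,xgqyi,bgs] add [dafa,zko,bwc] -> 10 lines: bmgm wzxh sbxzr isnmf uagy dafa zko bwc zae gjw
Hunk 5: at line 2 remove [isnmf,uagy] add [ooh,obued] -> 10 lines: bmgm wzxh sbxzr ooh obued dafa zko bwc zae gjw
Hunk 6: at line 8 remove [zae] add [poj,mcw,yvikm] -> 12 lines: bmgm wzxh sbxzr ooh obued dafa zko bwc poj mcw yvikm gjw
Final line 12: gjw

Answer: gjw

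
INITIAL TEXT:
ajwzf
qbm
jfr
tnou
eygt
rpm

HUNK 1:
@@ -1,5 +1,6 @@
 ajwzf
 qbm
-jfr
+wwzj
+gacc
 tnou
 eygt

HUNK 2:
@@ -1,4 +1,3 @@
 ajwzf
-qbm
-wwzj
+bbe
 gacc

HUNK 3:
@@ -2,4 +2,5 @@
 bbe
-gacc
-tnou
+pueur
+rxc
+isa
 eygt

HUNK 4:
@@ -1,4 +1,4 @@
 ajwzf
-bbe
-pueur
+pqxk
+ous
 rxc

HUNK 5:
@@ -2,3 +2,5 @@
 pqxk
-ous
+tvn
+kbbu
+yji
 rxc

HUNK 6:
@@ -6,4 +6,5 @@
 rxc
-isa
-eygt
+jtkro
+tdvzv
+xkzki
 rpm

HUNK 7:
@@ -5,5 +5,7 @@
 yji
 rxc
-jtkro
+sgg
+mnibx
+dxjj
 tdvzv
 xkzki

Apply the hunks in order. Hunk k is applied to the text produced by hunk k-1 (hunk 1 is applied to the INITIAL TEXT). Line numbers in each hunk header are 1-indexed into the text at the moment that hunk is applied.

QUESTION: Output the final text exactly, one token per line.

Answer: ajwzf
pqxk
tvn
kbbu
yji
rxc
sgg
mnibx
dxjj
tdvzv
xkzki
rpm

Derivation:
Hunk 1: at line 1 remove [jfr] add [wwzj,gacc] -> 7 lines: ajwzf qbm wwzj gacc tnou eygt rpm
Hunk 2: at line 1 remove [qbm,wwzj] add [bbe] -> 6 lines: ajwzf bbe gacc tnou eygt rpm
Hunk 3: at line 2 remove [gacc,tnou] add [pueur,rxc,isa] -> 7 lines: ajwzf bbe pueur rxc isa eygt rpm
Hunk 4: at line 1 remove [bbe,pueur] add [pqxk,ous] -> 7 lines: ajwzf pqxk ous rxc isa eygt rpm
Hunk 5: at line 2 remove [ous] add [tvn,kbbu,yji] -> 9 lines: ajwzf pqxk tvn kbbu yji rxc isa eygt rpm
Hunk 6: at line 6 remove [isa,eygt] add [jtkro,tdvzv,xkzki] -> 10 lines: ajwzf pqxk tvn kbbu yji rxc jtkro tdvzv xkzki rpm
Hunk 7: at line 5 remove [jtkro] add [sgg,mnibx,dxjj] -> 12 lines: ajwzf pqxk tvn kbbu yji rxc sgg mnibx dxjj tdvzv xkzki rpm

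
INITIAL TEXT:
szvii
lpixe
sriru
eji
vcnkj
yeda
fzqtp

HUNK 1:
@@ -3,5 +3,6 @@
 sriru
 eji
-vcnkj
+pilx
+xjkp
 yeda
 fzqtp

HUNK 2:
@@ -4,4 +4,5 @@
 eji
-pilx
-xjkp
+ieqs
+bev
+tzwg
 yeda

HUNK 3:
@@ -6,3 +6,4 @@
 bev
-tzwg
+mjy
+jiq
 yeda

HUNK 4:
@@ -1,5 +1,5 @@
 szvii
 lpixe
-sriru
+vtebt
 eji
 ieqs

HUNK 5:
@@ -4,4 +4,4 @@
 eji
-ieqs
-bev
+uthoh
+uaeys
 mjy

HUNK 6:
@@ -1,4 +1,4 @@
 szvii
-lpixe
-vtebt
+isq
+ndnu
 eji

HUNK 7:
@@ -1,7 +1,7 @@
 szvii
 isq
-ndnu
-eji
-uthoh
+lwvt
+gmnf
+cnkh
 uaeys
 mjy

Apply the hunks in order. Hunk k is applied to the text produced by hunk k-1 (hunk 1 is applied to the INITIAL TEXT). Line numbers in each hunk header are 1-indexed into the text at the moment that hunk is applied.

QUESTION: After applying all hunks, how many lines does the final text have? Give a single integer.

Hunk 1: at line 3 remove [vcnkj] add [pilx,xjkp] -> 8 lines: szvii lpixe sriru eji pilx xjkp yeda fzqtp
Hunk 2: at line 4 remove [pilx,xjkp] add [ieqs,bev,tzwg] -> 9 lines: szvii lpixe sriru eji ieqs bev tzwg yeda fzqtp
Hunk 3: at line 6 remove [tzwg] add [mjy,jiq] -> 10 lines: szvii lpixe sriru eji ieqs bev mjy jiq yeda fzqtp
Hunk 4: at line 1 remove [sriru] add [vtebt] -> 10 lines: szvii lpixe vtebt eji ieqs bev mjy jiq yeda fzqtp
Hunk 5: at line 4 remove [ieqs,bev] add [uthoh,uaeys] -> 10 lines: szvii lpixe vtebt eji uthoh uaeys mjy jiq yeda fzqtp
Hunk 6: at line 1 remove [lpixe,vtebt] add [isq,ndnu] -> 10 lines: szvii isq ndnu eji uthoh uaeys mjy jiq yeda fzqtp
Hunk 7: at line 1 remove [ndnu,eji,uthoh] add [lwvt,gmnf,cnkh] -> 10 lines: szvii isq lwvt gmnf cnkh uaeys mjy jiq yeda fzqtp
Final line count: 10

Answer: 10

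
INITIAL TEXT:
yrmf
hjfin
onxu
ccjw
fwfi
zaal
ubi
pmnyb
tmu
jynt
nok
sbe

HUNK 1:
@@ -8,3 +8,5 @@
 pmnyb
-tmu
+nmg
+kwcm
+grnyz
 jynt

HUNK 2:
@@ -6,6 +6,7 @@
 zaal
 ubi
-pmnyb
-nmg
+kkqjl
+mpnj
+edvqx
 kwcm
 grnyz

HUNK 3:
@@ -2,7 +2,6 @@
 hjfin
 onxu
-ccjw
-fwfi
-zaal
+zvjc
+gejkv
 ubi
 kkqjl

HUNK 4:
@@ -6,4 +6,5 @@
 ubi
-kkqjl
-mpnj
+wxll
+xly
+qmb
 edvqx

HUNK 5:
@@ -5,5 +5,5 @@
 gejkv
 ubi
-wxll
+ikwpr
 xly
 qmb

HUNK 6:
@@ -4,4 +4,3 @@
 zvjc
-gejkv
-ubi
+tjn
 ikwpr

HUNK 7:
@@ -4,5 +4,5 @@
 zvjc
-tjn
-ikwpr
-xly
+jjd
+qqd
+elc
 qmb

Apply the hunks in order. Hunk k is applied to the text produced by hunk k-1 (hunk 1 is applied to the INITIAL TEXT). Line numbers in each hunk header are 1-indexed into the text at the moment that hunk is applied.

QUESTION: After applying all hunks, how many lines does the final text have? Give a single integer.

Hunk 1: at line 8 remove [tmu] add [nmg,kwcm,grnyz] -> 14 lines: yrmf hjfin onxu ccjw fwfi zaal ubi pmnyb nmg kwcm grnyz jynt nok sbe
Hunk 2: at line 6 remove [pmnyb,nmg] add [kkqjl,mpnj,edvqx] -> 15 lines: yrmf hjfin onxu ccjw fwfi zaal ubi kkqjl mpnj edvqx kwcm grnyz jynt nok sbe
Hunk 3: at line 2 remove [ccjw,fwfi,zaal] add [zvjc,gejkv] -> 14 lines: yrmf hjfin onxu zvjc gejkv ubi kkqjl mpnj edvqx kwcm grnyz jynt nok sbe
Hunk 4: at line 6 remove [kkqjl,mpnj] add [wxll,xly,qmb] -> 15 lines: yrmf hjfin onxu zvjc gejkv ubi wxll xly qmb edvqx kwcm grnyz jynt nok sbe
Hunk 5: at line 5 remove [wxll] add [ikwpr] -> 15 lines: yrmf hjfin onxu zvjc gejkv ubi ikwpr xly qmb edvqx kwcm grnyz jynt nok sbe
Hunk 6: at line 4 remove [gejkv,ubi] add [tjn] -> 14 lines: yrmf hjfin onxu zvjc tjn ikwpr xly qmb edvqx kwcm grnyz jynt nok sbe
Hunk 7: at line 4 remove [tjn,ikwpr,xly] add [jjd,qqd,elc] -> 14 lines: yrmf hjfin onxu zvjc jjd qqd elc qmb edvqx kwcm grnyz jynt nok sbe
Final line count: 14

Answer: 14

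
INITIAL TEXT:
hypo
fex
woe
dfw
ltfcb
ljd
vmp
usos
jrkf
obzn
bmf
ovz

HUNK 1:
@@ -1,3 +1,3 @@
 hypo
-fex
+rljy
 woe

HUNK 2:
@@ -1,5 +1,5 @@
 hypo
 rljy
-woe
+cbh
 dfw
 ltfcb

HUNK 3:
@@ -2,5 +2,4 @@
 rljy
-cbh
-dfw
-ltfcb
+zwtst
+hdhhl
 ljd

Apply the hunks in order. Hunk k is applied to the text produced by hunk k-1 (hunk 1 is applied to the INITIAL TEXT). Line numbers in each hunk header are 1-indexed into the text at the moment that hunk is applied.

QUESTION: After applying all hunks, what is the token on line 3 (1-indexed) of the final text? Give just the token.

Hunk 1: at line 1 remove [fex] add [rljy] -> 12 lines: hypo rljy woe dfw ltfcb ljd vmp usos jrkf obzn bmf ovz
Hunk 2: at line 1 remove [woe] add [cbh] -> 12 lines: hypo rljy cbh dfw ltfcb ljd vmp usos jrkf obzn bmf ovz
Hunk 3: at line 2 remove [cbh,dfw,ltfcb] add [zwtst,hdhhl] -> 11 lines: hypo rljy zwtst hdhhl ljd vmp usos jrkf obzn bmf ovz
Final line 3: zwtst

Answer: zwtst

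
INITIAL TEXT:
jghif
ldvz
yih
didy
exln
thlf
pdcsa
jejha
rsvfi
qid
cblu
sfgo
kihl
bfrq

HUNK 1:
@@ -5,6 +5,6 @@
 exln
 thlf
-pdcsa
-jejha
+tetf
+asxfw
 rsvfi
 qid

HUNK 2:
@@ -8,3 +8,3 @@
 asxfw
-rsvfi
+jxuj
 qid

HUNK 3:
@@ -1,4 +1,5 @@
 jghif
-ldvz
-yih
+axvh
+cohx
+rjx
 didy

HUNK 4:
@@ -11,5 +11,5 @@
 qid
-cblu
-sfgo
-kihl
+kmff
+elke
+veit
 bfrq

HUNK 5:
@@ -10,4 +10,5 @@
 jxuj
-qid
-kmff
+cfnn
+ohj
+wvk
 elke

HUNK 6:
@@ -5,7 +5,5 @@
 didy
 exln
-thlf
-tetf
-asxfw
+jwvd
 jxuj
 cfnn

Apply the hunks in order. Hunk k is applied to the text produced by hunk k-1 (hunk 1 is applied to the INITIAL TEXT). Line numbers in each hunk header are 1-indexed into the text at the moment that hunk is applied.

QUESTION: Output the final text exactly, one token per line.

Hunk 1: at line 5 remove [pdcsa,jejha] add [tetf,asxfw] -> 14 lines: jghif ldvz yih didy exln thlf tetf asxfw rsvfi qid cblu sfgo kihl bfrq
Hunk 2: at line 8 remove [rsvfi] add [jxuj] -> 14 lines: jghif ldvz yih didy exln thlf tetf asxfw jxuj qid cblu sfgo kihl bfrq
Hunk 3: at line 1 remove [ldvz,yih] add [axvh,cohx,rjx] -> 15 lines: jghif axvh cohx rjx didy exln thlf tetf asxfw jxuj qid cblu sfgo kihl bfrq
Hunk 4: at line 11 remove [cblu,sfgo,kihl] add [kmff,elke,veit] -> 15 lines: jghif axvh cohx rjx didy exln thlf tetf asxfw jxuj qid kmff elke veit bfrq
Hunk 5: at line 10 remove [qid,kmff] add [cfnn,ohj,wvk] -> 16 lines: jghif axvh cohx rjx didy exln thlf tetf asxfw jxuj cfnn ohj wvk elke veit bfrq
Hunk 6: at line 5 remove [thlf,tetf,asxfw] add [jwvd] -> 14 lines: jghif axvh cohx rjx didy exln jwvd jxuj cfnn ohj wvk elke veit bfrq

Answer: jghif
axvh
cohx
rjx
didy
exln
jwvd
jxuj
cfnn
ohj
wvk
elke
veit
bfrq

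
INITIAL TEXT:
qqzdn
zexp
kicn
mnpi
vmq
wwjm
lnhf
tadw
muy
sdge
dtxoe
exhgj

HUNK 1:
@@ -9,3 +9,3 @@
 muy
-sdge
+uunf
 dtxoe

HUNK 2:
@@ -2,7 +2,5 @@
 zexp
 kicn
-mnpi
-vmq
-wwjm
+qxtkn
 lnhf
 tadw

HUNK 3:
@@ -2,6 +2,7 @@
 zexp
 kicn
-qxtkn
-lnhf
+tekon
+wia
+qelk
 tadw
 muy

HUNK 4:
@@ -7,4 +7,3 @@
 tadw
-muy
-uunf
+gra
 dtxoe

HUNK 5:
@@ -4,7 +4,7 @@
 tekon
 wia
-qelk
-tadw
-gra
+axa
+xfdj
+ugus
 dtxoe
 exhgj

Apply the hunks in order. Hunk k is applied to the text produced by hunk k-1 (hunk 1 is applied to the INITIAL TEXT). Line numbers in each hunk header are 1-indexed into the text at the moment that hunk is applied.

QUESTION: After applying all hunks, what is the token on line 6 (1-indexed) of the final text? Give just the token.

Hunk 1: at line 9 remove [sdge] add [uunf] -> 12 lines: qqzdn zexp kicn mnpi vmq wwjm lnhf tadw muy uunf dtxoe exhgj
Hunk 2: at line 2 remove [mnpi,vmq,wwjm] add [qxtkn] -> 10 lines: qqzdn zexp kicn qxtkn lnhf tadw muy uunf dtxoe exhgj
Hunk 3: at line 2 remove [qxtkn,lnhf] add [tekon,wia,qelk] -> 11 lines: qqzdn zexp kicn tekon wia qelk tadw muy uunf dtxoe exhgj
Hunk 4: at line 7 remove [muy,uunf] add [gra] -> 10 lines: qqzdn zexp kicn tekon wia qelk tadw gra dtxoe exhgj
Hunk 5: at line 4 remove [qelk,tadw,gra] add [axa,xfdj,ugus] -> 10 lines: qqzdn zexp kicn tekon wia axa xfdj ugus dtxoe exhgj
Final line 6: axa

Answer: axa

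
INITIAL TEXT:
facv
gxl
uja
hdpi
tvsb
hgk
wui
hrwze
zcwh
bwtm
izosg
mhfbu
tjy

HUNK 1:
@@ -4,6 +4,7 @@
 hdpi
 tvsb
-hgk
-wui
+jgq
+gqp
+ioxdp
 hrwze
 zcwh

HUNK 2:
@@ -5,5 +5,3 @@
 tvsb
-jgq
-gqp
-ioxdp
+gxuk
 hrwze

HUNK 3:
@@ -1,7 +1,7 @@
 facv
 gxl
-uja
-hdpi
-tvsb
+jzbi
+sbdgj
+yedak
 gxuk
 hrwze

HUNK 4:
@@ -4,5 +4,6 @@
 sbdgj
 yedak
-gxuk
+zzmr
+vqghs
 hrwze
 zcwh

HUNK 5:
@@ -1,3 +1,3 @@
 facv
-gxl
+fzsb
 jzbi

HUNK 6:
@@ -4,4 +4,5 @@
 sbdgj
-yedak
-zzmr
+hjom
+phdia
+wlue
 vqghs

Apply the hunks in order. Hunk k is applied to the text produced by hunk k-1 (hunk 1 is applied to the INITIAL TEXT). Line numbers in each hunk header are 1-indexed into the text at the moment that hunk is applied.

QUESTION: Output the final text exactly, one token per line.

Answer: facv
fzsb
jzbi
sbdgj
hjom
phdia
wlue
vqghs
hrwze
zcwh
bwtm
izosg
mhfbu
tjy

Derivation:
Hunk 1: at line 4 remove [hgk,wui] add [jgq,gqp,ioxdp] -> 14 lines: facv gxl uja hdpi tvsb jgq gqp ioxdp hrwze zcwh bwtm izosg mhfbu tjy
Hunk 2: at line 5 remove [jgq,gqp,ioxdp] add [gxuk] -> 12 lines: facv gxl uja hdpi tvsb gxuk hrwze zcwh bwtm izosg mhfbu tjy
Hunk 3: at line 1 remove [uja,hdpi,tvsb] add [jzbi,sbdgj,yedak] -> 12 lines: facv gxl jzbi sbdgj yedak gxuk hrwze zcwh bwtm izosg mhfbu tjy
Hunk 4: at line 4 remove [gxuk] add [zzmr,vqghs] -> 13 lines: facv gxl jzbi sbdgj yedak zzmr vqghs hrwze zcwh bwtm izosg mhfbu tjy
Hunk 5: at line 1 remove [gxl] add [fzsb] -> 13 lines: facv fzsb jzbi sbdgj yedak zzmr vqghs hrwze zcwh bwtm izosg mhfbu tjy
Hunk 6: at line 4 remove [yedak,zzmr] add [hjom,phdia,wlue] -> 14 lines: facv fzsb jzbi sbdgj hjom phdia wlue vqghs hrwze zcwh bwtm izosg mhfbu tjy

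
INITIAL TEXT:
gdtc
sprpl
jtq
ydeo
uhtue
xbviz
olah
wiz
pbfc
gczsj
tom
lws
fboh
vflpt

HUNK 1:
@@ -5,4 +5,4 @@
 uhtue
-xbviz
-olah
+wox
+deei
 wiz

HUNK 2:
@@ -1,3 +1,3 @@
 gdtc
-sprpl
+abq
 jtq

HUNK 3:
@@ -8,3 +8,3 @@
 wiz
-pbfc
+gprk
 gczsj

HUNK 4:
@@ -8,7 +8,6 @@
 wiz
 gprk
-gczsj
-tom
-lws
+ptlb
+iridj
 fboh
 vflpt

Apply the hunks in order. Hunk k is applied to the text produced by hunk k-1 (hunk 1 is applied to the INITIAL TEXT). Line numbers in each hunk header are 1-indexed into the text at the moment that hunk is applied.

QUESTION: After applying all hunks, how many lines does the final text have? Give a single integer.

Answer: 13

Derivation:
Hunk 1: at line 5 remove [xbviz,olah] add [wox,deei] -> 14 lines: gdtc sprpl jtq ydeo uhtue wox deei wiz pbfc gczsj tom lws fboh vflpt
Hunk 2: at line 1 remove [sprpl] add [abq] -> 14 lines: gdtc abq jtq ydeo uhtue wox deei wiz pbfc gczsj tom lws fboh vflpt
Hunk 3: at line 8 remove [pbfc] add [gprk] -> 14 lines: gdtc abq jtq ydeo uhtue wox deei wiz gprk gczsj tom lws fboh vflpt
Hunk 4: at line 8 remove [gczsj,tom,lws] add [ptlb,iridj] -> 13 lines: gdtc abq jtq ydeo uhtue wox deei wiz gprk ptlb iridj fboh vflpt
Final line count: 13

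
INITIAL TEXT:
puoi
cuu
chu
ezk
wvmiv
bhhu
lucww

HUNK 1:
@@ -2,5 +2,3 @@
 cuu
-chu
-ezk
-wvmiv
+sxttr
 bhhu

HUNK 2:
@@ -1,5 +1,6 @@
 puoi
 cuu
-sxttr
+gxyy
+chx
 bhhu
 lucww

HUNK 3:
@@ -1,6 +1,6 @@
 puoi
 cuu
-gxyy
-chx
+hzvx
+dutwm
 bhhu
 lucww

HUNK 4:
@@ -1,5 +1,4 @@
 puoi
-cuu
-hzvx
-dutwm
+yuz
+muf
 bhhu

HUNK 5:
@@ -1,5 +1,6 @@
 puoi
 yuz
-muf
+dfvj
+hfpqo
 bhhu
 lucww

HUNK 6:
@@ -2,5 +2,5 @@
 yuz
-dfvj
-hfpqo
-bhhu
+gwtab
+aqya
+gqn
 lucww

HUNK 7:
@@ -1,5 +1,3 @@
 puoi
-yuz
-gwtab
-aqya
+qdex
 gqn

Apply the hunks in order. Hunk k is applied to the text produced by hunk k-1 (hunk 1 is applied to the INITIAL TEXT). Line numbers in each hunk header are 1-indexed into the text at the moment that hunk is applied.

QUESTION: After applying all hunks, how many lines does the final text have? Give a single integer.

Answer: 4

Derivation:
Hunk 1: at line 2 remove [chu,ezk,wvmiv] add [sxttr] -> 5 lines: puoi cuu sxttr bhhu lucww
Hunk 2: at line 1 remove [sxttr] add [gxyy,chx] -> 6 lines: puoi cuu gxyy chx bhhu lucww
Hunk 3: at line 1 remove [gxyy,chx] add [hzvx,dutwm] -> 6 lines: puoi cuu hzvx dutwm bhhu lucww
Hunk 4: at line 1 remove [cuu,hzvx,dutwm] add [yuz,muf] -> 5 lines: puoi yuz muf bhhu lucww
Hunk 5: at line 1 remove [muf] add [dfvj,hfpqo] -> 6 lines: puoi yuz dfvj hfpqo bhhu lucww
Hunk 6: at line 2 remove [dfvj,hfpqo,bhhu] add [gwtab,aqya,gqn] -> 6 lines: puoi yuz gwtab aqya gqn lucww
Hunk 7: at line 1 remove [yuz,gwtab,aqya] add [qdex] -> 4 lines: puoi qdex gqn lucww
Final line count: 4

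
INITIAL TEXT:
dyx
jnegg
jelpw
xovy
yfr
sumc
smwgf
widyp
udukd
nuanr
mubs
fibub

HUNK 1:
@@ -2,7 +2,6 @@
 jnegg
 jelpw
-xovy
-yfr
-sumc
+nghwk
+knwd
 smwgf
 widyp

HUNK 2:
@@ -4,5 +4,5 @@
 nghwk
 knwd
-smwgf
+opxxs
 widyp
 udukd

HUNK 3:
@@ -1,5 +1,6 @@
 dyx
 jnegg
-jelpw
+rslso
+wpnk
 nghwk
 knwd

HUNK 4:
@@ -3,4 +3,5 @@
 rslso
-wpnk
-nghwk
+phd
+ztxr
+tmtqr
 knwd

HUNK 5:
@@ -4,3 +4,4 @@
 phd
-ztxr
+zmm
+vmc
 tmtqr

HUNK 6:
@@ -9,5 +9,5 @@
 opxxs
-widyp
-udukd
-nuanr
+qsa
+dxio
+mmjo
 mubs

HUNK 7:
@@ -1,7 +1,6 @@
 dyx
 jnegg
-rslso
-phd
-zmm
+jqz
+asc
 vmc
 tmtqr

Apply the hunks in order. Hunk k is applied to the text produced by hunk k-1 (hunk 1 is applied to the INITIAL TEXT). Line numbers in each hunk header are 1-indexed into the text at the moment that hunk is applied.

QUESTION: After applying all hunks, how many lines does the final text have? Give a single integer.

Hunk 1: at line 2 remove [xovy,yfr,sumc] add [nghwk,knwd] -> 11 lines: dyx jnegg jelpw nghwk knwd smwgf widyp udukd nuanr mubs fibub
Hunk 2: at line 4 remove [smwgf] add [opxxs] -> 11 lines: dyx jnegg jelpw nghwk knwd opxxs widyp udukd nuanr mubs fibub
Hunk 3: at line 1 remove [jelpw] add [rslso,wpnk] -> 12 lines: dyx jnegg rslso wpnk nghwk knwd opxxs widyp udukd nuanr mubs fibub
Hunk 4: at line 3 remove [wpnk,nghwk] add [phd,ztxr,tmtqr] -> 13 lines: dyx jnegg rslso phd ztxr tmtqr knwd opxxs widyp udukd nuanr mubs fibub
Hunk 5: at line 4 remove [ztxr] add [zmm,vmc] -> 14 lines: dyx jnegg rslso phd zmm vmc tmtqr knwd opxxs widyp udukd nuanr mubs fibub
Hunk 6: at line 9 remove [widyp,udukd,nuanr] add [qsa,dxio,mmjo] -> 14 lines: dyx jnegg rslso phd zmm vmc tmtqr knwd opxxs qsa dxio mmjo mubs fibub
Hunk 7: at line 1 remove [rslso,phd,zmm] add [jqz,asc] -> 13 lines: dyx jnegg jqz asc vmc tmtqr knwd opxxs qsa dxio mmjo mubs fibub
Final line count: 13

Answer: 13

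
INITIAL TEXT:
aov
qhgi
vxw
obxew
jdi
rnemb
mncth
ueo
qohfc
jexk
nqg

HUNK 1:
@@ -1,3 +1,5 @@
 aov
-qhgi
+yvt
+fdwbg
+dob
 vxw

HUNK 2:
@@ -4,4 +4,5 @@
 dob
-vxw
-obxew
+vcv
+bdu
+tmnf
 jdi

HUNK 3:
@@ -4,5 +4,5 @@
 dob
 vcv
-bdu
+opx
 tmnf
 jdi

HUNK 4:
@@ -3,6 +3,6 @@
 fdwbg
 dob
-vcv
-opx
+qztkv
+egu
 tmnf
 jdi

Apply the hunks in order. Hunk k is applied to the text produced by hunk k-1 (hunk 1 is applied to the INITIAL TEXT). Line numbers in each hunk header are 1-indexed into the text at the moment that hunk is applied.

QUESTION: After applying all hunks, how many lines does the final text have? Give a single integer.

Hunk 1: at line 1 remove [qhgi] add [yvt,fdwbg,dob] -> 13 lines: aov yvt fdwbg dob vxw obxew jdi rnemb mncth ueo qohfc jexk nqg
Hunk 2: at line 4 remove [vxw,obxew] add [vcv,bdu,tmnf] -> 14 lines: aov yvt fdwbg dob vcv bdu tmnf jdi rnemb mncth ueo qohfc jexk nqg
Hunk 3: at line 4 remove [bdu] add [opx] -> 14 lines: aov yvt fdwbg dob vcv opx tmnf jdi rnemb mncth ueo qohfc jexk nqg
Hunk 4: at line 3 remove [vcv,opx] add [qztkv,egu] -> 14 lines: aov yvt fdwbg dob qztkv egu tmnf jdi rnemb mncth ueo qohfc jexk nqg
Final line count: 14

Answer: 14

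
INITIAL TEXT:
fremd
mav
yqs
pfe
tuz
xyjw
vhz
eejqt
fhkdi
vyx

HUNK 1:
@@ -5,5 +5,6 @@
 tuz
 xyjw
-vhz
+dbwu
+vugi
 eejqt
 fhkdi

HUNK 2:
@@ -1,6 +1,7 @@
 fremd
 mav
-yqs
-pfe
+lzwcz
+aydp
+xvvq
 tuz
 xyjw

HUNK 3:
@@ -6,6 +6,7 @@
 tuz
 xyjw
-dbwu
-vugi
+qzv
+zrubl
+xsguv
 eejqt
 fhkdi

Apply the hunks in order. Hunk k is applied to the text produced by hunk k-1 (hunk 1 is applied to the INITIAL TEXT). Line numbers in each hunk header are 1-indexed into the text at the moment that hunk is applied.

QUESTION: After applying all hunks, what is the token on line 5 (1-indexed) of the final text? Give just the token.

Hunk 1: at line 5 remove [vhz] add [dbwu,vugi] -> 11 lines: fremd mav yqs pfe tuz xyjw dbwu vugi eejqt fhkdi vyx
Hunk 2: at line 1 remove [yqs,pfe] add [lzwcz,aydp,xvvq] -> 12 lines: fremd mav lzwcz aydp xvvq tuz xyjw dbwu vugi eejqt fhkdi vyx
Hunk 3: at line 6 remove [dbwu,vugi] add [qzv,zrubl,xsguv] -> 13 lines: fremd mav lzwcz aydp xvvq tuz xyjw qzv zrubl xsguv eejqt fhkdi vyx
Final line 5: xvvq

Answer: xvvq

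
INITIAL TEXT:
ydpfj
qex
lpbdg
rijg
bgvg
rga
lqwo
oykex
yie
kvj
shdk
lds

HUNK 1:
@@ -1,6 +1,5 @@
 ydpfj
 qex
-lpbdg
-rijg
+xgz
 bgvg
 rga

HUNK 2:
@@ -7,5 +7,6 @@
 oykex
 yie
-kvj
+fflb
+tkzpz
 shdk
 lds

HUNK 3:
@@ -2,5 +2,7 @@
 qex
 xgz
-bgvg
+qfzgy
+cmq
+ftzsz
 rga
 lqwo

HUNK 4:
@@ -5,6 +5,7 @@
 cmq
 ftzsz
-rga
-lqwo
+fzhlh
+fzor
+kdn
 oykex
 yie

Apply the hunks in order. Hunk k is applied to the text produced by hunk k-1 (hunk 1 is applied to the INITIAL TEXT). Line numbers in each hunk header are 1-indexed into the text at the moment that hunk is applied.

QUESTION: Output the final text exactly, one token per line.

Hunk 1: at line 1 remove [lpbdg,rijg] add [xgz] -> 11 lines: ydpfj qex xgz bgvg rga lqwo oykex yie kvj shdk lds
Hunk 2: at line 7 remove [kvj] add [fflb,tkzpz] -> 12 lines: ydpfj qex xgz bgvg rga lqwo oykex yie fflb tkzpz shdk lds
Hunk 3: at line 2 remove [bgvg] add [qfzgy,cmq,ftzsz] -> 14 lines: ydpfj qex xgz qfzgy cmq ftzsz rga lqwo oykex yie fflb tkzpz shdk lds
Hunk 4: at line 5 remove [rga,lqwo] add [fzhlh,fzor,kdn] -> 15 lines: ydpfj qex xgz qfzgy cmq ftzsz fzhlh fzor kdn oykex yie fflb tkzpz shdk lds

Answer: ydpfj
qex
xgz
qfzgy
cmq
ftzsz
fzhlh
fzor
kdn
oykex
yie
fflb
tkzpz
shdk
lds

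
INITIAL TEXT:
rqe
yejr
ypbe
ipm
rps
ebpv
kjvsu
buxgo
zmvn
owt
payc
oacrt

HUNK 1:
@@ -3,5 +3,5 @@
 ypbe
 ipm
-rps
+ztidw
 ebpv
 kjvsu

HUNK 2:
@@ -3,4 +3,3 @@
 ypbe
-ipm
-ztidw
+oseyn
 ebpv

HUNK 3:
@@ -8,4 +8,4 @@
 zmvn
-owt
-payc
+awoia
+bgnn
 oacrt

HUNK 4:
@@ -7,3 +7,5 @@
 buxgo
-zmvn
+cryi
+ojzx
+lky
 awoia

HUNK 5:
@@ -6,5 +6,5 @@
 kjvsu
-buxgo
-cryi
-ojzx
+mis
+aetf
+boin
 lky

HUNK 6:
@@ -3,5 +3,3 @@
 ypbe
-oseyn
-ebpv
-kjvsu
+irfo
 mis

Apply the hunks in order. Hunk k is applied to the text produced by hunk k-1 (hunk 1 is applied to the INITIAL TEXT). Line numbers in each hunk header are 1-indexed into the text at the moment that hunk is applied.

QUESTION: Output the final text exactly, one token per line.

Hunk 1: at line 3 remove [rps] add [ztidw] -> 12 lines: rqe yejr ypbe ipm ztidw ebpv kjvsu buxgo zmvn owt payc oacrt
Hunk 2: at line 3 remove [ipm,ztidw] add [oseyn] -> 11 lines: rqe yejr ypbe oseyn ebpv kjvsu buxgo zmvn owt payc oacrt
Hunk 3: at line 8 remove [owt,payc] add [awoia,bgnn] -> 11 lines: rqe yejr ypbe oseyn ebpv kjvsu buxgo zmvn awoia bgnn oacrt
Hunk 4: at line 7 remove [zmvn] add [cryi,ojzx,lky] -> 13 lines: rqe yejr ypbe oseyn ebpv kjvsu buxgo cryi ojzx lky awoia bgnn oacrt
Hunk 5: at line 6 remove [buxgo,cryi,ojzx] add [mis,aetf,boin] -> 13 lines: rqe yejr ypbe oseyn ebpv kjvsu mis aetf boin lky awoia bgnn oacrt
Hunk 6: at line 3 remove [oseyn,ebpv,kjvsu] add [irfo] -> 11 lines: rqe yejr ypbe irfo mis aetf boin lky awoia bgnn oacrt

Answer: rqe
yejr
ypbe
irfo
mis
aetf
boin
lky
awoia
bgnn
oacrt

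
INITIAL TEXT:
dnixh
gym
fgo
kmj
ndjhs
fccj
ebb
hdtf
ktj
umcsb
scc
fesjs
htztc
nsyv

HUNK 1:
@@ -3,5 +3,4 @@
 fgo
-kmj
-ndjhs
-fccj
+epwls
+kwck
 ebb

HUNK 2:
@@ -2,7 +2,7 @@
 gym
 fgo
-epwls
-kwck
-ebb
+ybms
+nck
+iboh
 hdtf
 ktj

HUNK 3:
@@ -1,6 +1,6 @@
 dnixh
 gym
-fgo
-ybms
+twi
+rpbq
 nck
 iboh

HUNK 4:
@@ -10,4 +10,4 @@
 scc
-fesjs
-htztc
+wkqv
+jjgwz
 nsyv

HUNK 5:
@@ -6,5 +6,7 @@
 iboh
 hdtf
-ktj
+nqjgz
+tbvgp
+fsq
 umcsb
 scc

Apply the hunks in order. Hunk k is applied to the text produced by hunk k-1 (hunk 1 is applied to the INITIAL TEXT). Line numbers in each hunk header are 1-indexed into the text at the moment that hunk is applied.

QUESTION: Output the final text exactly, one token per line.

Hunk 1: at line 3 remove [kmj,ndjhs,fccj] add [epwls,kwck] -> 13 lines: dnixh gym fgo epwls kwck ebb hdtf ktj umcsb scc fesjs htztc nsyv
Hunk 2: at line 2 remove [epwls,kwck,ebb] add [ybms,nck,iboh] -> 13 lines: dnixh gym fgo ybms nck iboh hdtf ktj umcsb scc fesjs htztc nsyv
Hunk 3: at line 1 remove [fgo,ybms] add [twi,rpbq] -> 13 lines: dnixh gym twi rpbq nck iboh hdtf ktj umcsb scc fesjs htztc nsyv
Hunk 4: at line 10 remove [fesjs,htztc] add [wkqv,jjgwz] -> 13 lines: dnixh gym twi rpbq nck iboh hdtf ktj umcsb scc wkqv jjgwz nsyv
Hunk 5: at line 6 remove [ktj] add [nqjgz,tbvgp,fsq] -> 15 lines: dnixh gym twi rpbq nck iboh hdtf nqjgz tbvgp fsq umcsb scc wkqv jjgwz nsyv

Answer: dnixh
gym
twi
rpbq
nck
iboh
hdtf
nqjgz
tbvgp
fsq
umcsb
scc
wkqv
jjgwz
nsyv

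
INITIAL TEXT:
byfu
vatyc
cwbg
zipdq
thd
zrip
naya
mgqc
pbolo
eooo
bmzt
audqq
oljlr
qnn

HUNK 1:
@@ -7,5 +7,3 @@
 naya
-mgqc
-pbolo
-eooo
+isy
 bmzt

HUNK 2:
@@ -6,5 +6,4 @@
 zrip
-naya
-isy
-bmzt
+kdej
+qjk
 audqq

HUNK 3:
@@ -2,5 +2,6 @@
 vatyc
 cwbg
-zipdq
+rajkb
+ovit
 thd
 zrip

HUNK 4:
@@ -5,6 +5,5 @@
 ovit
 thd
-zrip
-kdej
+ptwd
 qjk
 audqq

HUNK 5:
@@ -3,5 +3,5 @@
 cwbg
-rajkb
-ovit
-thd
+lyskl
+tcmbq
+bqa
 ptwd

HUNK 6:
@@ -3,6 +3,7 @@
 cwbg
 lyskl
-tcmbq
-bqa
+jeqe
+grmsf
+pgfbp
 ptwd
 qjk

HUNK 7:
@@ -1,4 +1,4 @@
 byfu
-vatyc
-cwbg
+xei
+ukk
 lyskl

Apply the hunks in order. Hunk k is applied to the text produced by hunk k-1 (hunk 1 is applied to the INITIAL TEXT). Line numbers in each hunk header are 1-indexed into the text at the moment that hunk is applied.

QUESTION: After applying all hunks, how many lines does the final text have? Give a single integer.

Answer: 12

Derivation:
Hunk 1: at line 7 remove [mgqc,pbolo,eooo] add [isy] -> 12 lines: byfu vatyc cwbg zipdq thd zrip naya isy bmzt audqq oljlr qnn
Hunk 2: at line 6 remove [naya,isy,bmzt] add [kdej,qjk] -> 11 lines: byfu vatyc cwbg zipdq thd zrip kdej qjk audqq oljlr qnn
Hunk 3: at line 2 remove [zipdq] add [rajkb,ovit] -> 12 lines: byfu vatyc cwbg rajkb ovit thd zrip kdej qjk audqq oljlr qnn
Hunk 4: at line 5 remove [zrip,kdej] add [ptwd] -> 11 lines: byfu vatyc cwbg rajkb ovit thd ptwd qjk audqq oljlr qnn
Hunk 5: at line 3 remove [rajkb,ovit,thd] add [lyskl,tcmbq,bqa] -> 11 lines: byfu vatyc cwbg lyskl tcmbq bqa ptwd qjk audqq oljlr qnn
Hunk 6: at line 3 remove [tcmbq,bqa] add [jeqe,grmsf,pgfbp] -> 12 lines: byfu vatyc cwbg lyskl jeqe grmsf pgfbp ptwd qjk audqq oljlr qnn
Hunk 7: at line 1 remove [vatyc,cwbg] add [xei,ukk] -> 12 lines: byfu xei ukk lyskl jeqe grmsf pgfbp ptwd qjk audqq oljlr qnn
Final line count: 12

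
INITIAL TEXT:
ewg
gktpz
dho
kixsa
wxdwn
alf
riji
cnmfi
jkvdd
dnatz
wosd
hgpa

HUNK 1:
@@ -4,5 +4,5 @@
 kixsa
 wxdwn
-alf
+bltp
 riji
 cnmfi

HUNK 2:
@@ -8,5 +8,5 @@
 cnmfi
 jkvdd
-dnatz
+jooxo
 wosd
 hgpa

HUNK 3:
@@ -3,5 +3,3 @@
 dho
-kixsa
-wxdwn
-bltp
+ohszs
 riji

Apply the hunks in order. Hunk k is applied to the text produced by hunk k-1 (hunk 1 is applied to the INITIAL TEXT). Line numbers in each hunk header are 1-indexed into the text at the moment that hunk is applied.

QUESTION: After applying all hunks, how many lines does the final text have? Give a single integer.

Answer: 10

Derivation:
Hunk 1: at line 4 remove [alf] add [bltp] -> 12 lines: ewg gktpz dho kixsa wxdwn bltp riji cnmfi jkvdd dnatz wosd hgpa
Hunk 2: at line 8 remove [dnatz] add [jooxo] -> 12 lines: ewg gktpz dho kixsa wxdwn bltp riji cnmfi jkvdd jooxo wosd hgpa
Hunk 3: at line 3 remove [kixsa,wxdwn,bltp] add [ohszs] -> 10 lines: ewg gktpz dho ohszs riji cnmfi jkvdd jooxo wosd hgpa
Final line count: 10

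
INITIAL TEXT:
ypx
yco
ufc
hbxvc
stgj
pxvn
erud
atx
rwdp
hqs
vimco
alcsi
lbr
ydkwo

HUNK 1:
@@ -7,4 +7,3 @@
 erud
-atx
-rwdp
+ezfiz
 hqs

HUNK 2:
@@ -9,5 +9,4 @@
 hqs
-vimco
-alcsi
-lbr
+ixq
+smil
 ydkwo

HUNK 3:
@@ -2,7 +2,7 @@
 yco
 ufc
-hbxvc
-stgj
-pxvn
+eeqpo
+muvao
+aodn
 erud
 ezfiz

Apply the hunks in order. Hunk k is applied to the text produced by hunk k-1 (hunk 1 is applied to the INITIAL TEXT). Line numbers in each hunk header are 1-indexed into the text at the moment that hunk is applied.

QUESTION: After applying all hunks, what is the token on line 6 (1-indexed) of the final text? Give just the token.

Hunk 1: at line 7 remove [atx,rwdp] add [ezfiz] -> 13 lines: ypx yco ufc hbxvc stgj pxvn erud ezfiz hqs vimco alcsi lbr ydkwo
Hunk 2: at line 9 remove [vimco,alcsi,lbr] add [ixq,smil] -> 12 lines: ypx yco ufc hbxvc stgj pxvn erud ezfiz hqs ixq smil ydkwo
Hunk 3: at line 2 remove [hbxvc,stgj,pxvn] add [eeqpo,muvao,aodn] -> 12 lines: ypx yco ufc eeqpo muvao aodn erud ezfiz hqs ixq smil ydkwo
Final line 6: aodn

Answer: aodn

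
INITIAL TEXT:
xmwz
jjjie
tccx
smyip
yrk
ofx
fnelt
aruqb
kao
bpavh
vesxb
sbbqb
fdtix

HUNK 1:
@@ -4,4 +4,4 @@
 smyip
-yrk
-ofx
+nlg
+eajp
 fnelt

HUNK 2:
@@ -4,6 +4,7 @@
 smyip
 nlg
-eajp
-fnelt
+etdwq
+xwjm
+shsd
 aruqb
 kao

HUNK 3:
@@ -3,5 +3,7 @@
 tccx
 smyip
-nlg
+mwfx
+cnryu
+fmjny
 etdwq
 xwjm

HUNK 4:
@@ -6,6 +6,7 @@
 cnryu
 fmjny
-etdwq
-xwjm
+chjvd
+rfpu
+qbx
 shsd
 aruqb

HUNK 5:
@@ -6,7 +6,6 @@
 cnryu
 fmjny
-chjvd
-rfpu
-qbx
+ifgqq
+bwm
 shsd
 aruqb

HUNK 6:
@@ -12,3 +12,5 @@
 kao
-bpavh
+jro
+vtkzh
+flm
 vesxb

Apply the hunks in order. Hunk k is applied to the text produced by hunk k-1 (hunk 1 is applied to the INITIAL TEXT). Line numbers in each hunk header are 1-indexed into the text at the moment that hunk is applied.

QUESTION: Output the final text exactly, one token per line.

Answer: xmwz
jjjie
tccx
smyip
mwfx
cnryu
fmjny
ifgqq
bwm
shsd
aruqb
kao
jro
vtkzh
flm
vesxb
sbbqb
fdtix

Derivation:
Hunk 1: at line 4 remove [yrk,ofx] add [nlg,eajp] -> 13 lines: xmwz jjjie tccx smyip nlg eajp fnelt aruqb kao bpavh vesxb sbbqb fdtix
Hunk 2: at line 4 remove [eajp,fnelt] add [etdwq,xwjm,shsd] -> 14 lines: xmwz jjjie tccx smyip nlg etdwq xwjm shsd aruqb kao bpavh vesxb sbbqb fdtix
Hunk 3: at line 3 remove [nlg] add [mwfx,cnryu,fmjny] -> 16 lines: xmwz jjjie tccx smyip mwfx cnryu fmjny etdwq xwjm shsd aruqb kao bpavh vesxb sbbqb fdtix
Hunk 4: at line 6 remove [etdwq,xwjm] add [chjvd,rfpu,qbx] -> 17 lines: xmwz jjjie tccx smyip mwfx cnryu fmjny chjvd rfpu qbx shsd aruqb kao bpavh vesxb sbbqb fdtix
Hunk 5: at line 6 remove [chjvd,rfpu,qbx] add [ifgqq,bwm] -> 16 lines: xmwz jjjie tccx smyip mwfx cnryu fmjny ifgqq bwm shsd aruqb kao bpavh vesxb sbbqb fdtix
Hunk 6: at line 12 remove [bpavh] add [jro,vtkzh,flm] -> 18 lines: xmwz jjjie tccx smyip mwfx cnryu fmjny ifgqq bwm shsd aruqb kao jro vtkzh flm vesxb sbbqb fdtix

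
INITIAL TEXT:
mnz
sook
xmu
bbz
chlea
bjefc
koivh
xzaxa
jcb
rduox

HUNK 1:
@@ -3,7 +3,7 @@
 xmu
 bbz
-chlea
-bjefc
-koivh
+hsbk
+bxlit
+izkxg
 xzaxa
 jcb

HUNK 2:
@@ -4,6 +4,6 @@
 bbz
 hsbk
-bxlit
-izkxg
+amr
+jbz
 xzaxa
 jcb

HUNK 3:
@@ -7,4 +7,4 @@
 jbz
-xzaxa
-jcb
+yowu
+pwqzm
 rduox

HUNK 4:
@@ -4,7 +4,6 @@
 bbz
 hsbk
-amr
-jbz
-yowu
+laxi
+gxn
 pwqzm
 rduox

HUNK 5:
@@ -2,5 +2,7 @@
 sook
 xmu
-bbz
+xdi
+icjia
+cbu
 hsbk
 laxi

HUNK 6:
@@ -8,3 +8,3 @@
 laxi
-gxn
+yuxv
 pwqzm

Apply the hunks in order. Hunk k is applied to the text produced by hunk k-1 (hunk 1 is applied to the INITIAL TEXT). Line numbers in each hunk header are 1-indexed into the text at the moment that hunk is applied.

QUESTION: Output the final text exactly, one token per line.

Answer: mnz
sook
xmu
xdi
icjia
cbu
hsbk
laxi
yuxv
pwqzm
rduox

Derivation:
Hunk 1: at line 3 remove [chlea,bjefc,koivh] add [hsbk,bxlit,izkxg] -> 10 lines: mnz sook xmu bbz hsbk bxlit izkxg xzaxa jcb rduox
Hunk 2: at line 4 remove [bxlit,izkxg] add [amr,jbz] -> 10 lines: mnz sook xmu bbz hsbk amr jbz xzaxa jcb rduox
Hunk 3: at line 7 remove [xzaxa,jcb] add [yowu,pwqzm] -> 10 lines: mnz sook xmu bbz hsbk amr jbz yowu pwqzm rduox
Hunk 4: at line 4 remove [amr,jbz,yowu] add [laxi,gxn] -> 9 lines: mnz sook xmu bbz hsbk laxi gxn pwqzm rduox
Hunk 5: at line 2 remove [bbz] add [xdi,icjia,cbu] -> 11 lines: mnz sook xmu xdi icjia cbu hsbk laxi gxn pwqzm rduox
Hunk 6: at line 8 remove [gxn] add [yuxv] -> 11 lines: mnz sook xmu xdi icjia cbu hsbk laxi yuxv pwqzm rduox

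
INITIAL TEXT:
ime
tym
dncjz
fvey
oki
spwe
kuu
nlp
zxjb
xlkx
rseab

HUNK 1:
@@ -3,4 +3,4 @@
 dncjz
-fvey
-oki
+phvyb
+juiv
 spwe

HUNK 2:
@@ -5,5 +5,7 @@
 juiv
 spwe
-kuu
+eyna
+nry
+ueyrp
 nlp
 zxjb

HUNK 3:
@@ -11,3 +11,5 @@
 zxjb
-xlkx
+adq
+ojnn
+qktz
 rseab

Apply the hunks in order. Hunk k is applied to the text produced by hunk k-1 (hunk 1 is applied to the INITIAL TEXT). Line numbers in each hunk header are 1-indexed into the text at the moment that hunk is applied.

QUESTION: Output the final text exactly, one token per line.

Answer: ime
tym
dncjz
phvyb
juiv
spwe
eyna
nry
ueyrp
nlp
zxjb
adq
ojnn
qktz
rseab

Derivation:
Hunk 1: at line 3 remove [fvey,oki] add [phvyb,juiv] -> 11 lines: ime tym dncjz phvyb juiv spwe kuu nlp zxjb xlkx rseab
Hunk 2: at line 5 remove [kuu] add [eyna,nry,ueyrp] -> 13 lines: ime tym dncjz phvyb juiv spwe eyna nry ueyrp nlp zxjb xlkx rseab
Hunk 3: at line 11 remove [xlkx] add [adq,ojnn,qktz] -> 15 lines: ime tym dncjz phvyb juiv spwe eyna nry ueyrp nlp zxjb adq ojnn qktz rseab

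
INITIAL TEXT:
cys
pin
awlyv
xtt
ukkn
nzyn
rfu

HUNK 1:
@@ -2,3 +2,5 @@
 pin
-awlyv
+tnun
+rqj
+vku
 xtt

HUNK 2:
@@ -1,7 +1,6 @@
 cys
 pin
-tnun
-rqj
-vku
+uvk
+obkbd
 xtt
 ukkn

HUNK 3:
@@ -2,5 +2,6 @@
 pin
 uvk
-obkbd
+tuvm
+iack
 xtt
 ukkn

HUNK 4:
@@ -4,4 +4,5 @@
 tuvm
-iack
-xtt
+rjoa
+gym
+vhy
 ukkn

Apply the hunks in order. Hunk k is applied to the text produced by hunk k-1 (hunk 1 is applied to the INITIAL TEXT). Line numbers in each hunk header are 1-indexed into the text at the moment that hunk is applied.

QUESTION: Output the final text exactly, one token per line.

Answer: cys
pin
uvk
tuvm
rjoa
gym
vhy
ukkn
nzyn
rfu

Derivation:
Hunk 1: at line 2 remove [awlyv] add [tnun,rqj,vku] -> 9 lines: cys pin tnun rqj vku xtt ukkn nzyn rfu
Hunk 2: at line 1 remove [tnun,rqj,vku] add [uvk,obkbd] -> 8 lines: cys pin uvk obkbd xtt ukkn nzyn rfu
Hunk 3: at line 2 remove [obkbd] add [tuvm,iack] -> 9 lines: cys pin uvk tuvm iack xtt ukkn nzyn rfu
Hunk 4: at line 4 remove [iack,xtt] add [rjoa,gym,vhy] -> 10 lines: cys pin uvk tuvm rjoa gym vhy ukkn nzyn rfu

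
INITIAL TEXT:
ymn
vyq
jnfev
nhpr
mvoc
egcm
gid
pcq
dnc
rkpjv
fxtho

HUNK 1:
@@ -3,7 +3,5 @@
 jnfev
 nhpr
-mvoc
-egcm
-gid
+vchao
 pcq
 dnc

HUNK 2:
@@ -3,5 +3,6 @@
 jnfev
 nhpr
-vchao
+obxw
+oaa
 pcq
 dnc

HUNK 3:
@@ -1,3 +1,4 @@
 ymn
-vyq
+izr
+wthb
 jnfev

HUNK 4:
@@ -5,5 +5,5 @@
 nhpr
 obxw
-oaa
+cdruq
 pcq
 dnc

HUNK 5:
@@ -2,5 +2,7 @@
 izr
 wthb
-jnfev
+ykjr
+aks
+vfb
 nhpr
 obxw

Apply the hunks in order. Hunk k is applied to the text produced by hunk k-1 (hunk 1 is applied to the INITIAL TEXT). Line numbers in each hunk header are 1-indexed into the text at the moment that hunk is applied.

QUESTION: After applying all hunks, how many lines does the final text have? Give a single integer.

Hunk 1: at line 3 remove [mvoc,egcm,gid] add [vchao] -> 9 lines: ymn vyq jnfev nhpr vchao pcq dnc rkpjv fxtho
Hunk 2: at line 3 remove [vchao] add [obxw,oaa] -> 10 lines: ymn vyq jnfev nhpr obxw oaa pcq dnc rkpjv fxtho
Hunk 3: at line 1 remove [vyq] add [izr,wthb] -> 11 lines: ymn izr wthb jnfev nhpr obxw oaa pcq dnc rkpjv fxtho
Hunk 4: at line 5 remove [oaa] add [cdruq] -> 11 lines: ymn izr wthb jnfev nhpr obxw cdruq pcq dnc rkpjv fxtho
Hunk 5: at line 2 remove [jnfev] add [ykjr,aks,vfb] -> 13 lines: ymn izr wthb ykjr aks vfb nhpr obxw cdruq pcq dnc rkpjv fxtho
Final line count: 13

Answer: 13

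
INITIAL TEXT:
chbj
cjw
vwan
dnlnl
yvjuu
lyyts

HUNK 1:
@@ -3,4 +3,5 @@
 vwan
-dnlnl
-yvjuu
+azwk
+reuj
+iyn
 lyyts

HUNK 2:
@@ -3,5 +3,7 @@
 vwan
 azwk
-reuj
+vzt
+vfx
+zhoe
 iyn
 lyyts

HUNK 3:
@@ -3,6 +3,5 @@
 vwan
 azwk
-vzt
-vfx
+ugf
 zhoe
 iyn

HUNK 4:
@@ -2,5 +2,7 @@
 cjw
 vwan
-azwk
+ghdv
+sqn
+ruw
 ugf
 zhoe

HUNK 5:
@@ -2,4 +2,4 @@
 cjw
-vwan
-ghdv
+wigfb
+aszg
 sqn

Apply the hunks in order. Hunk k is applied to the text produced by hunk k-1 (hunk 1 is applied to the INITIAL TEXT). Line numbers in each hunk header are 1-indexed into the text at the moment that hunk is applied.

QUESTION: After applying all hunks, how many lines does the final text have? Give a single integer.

Hunk 1: at line 3 remove [dnlnl,yvjuu] add [azwk,reuj,iyn] -> 7 lines: chbj cjw vwan azwk reuj iyn lyyts
Hunk 2: at line 3 remove [reuj] add [vzt,vfx,zhoe] -> 9 lines: chbj cjw vwan azwk vzt vfx zhoe iyn lyyts
Hunk 3: at line 3 remove [vzt,vfx] add [ugf] -> 8 lines: chbj cjw vwan azwk ugf zhoe iyn lyyts
Hunk 4: at line 2 remove [azwk] add [ghdv,sqn,ruw] -> 10 lines: chbj cjw vwan ghdv sqn ruw ugf zhoe iyn lyyts
Hunk 5: at line 2 remove [vwan,ghdv] add [wigfb,aszg] -> 10 lines: chbj cjw wigfb aszg sqn ruw ugf zhoe iyn lyyts
Final line count: 10

Answer: 10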